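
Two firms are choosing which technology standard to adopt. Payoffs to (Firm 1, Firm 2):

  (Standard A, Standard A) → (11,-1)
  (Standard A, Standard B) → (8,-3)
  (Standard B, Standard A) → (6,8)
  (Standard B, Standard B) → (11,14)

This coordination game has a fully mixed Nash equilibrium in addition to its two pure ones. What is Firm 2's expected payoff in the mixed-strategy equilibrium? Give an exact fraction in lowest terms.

Firm 1 mixes with probability p on Standard A, chosen so Firm 2 is indifferent: (-1)p + 8(1−p) = (-3)p + 14(1−p) gives p = 3/4.
Firm 2's expected payoff is (-1)·3/4 + 8·1/4 = 5/4.

5/4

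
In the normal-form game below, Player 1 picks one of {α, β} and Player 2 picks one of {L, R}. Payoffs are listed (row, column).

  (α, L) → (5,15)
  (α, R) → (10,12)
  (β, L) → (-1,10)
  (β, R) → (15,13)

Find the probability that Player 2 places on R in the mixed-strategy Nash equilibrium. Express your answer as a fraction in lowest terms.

Player 2's mix q on L must make Player 1 indifferent between α and β.
Player 1's payoff from α: 5q + 10(1−q). From β: (-1)q + 15(1−q).
Set equal: 6q = 5(1−q) → q = 5/11.
Probability on R is 1 − 5/11 = 6/11.

6/11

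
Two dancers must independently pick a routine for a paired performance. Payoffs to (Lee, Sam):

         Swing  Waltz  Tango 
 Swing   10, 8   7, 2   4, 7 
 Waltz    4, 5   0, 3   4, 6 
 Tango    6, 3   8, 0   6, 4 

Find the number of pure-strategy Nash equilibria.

Both Swing: Lee gets 10 (best alternative 6); Sam gets 8 (best alternative 7). Neither deviates — NE.
Both Tango: Lee gets 6 (best alternative 4); Sam gets 4 (best alternative 3). Neither deviates — NE.
Both Waltz is not a NE: Lee would switch to Tango (8 > 0).
No other cell survives both best-response checks, so there are 2 pure NE.

2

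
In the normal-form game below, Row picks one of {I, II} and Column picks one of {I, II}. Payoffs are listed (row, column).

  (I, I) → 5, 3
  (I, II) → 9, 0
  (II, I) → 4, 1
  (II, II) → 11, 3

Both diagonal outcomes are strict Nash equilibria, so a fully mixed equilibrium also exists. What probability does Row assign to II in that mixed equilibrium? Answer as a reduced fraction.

3/5

Row's mix p on I must make Column indifferent between I and II.
Column's payoff from I: 3p + 1(1−p). From II: 0p + 3(1−p).
Set equal: 3p = 2(1−p) → p = 2/5.
Probability on II is 1 − 2/5 = 3/5.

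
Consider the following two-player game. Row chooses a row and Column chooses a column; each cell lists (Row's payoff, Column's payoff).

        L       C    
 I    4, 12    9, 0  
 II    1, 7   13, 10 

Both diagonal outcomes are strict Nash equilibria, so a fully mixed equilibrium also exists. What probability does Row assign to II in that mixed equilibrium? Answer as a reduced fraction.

4/5

Row's mix p on I must make Column indifferent between L and C.
Column's payoff from L: 12p + 7(1−p). From C: 0p + 10(1−p).
Set equal: 12p = 3(1−p) → p = 3/15 = 1/5.
Probability on II is 1 − 1/5 = 4/5.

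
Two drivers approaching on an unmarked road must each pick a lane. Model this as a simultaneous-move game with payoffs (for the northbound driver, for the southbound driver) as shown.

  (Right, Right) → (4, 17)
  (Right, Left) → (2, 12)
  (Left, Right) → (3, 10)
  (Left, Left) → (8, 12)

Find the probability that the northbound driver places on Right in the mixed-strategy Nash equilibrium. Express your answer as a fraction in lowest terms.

2/7

The northbound driver's mix p on Right must make the southbound driver indifferent between Right and Left.
The southbound driver's payoff from Right: 17p + 10(1−p). From Left: 12p + 12(1−p).
Set equal: 5p = 2(1−p) → p = 2/7.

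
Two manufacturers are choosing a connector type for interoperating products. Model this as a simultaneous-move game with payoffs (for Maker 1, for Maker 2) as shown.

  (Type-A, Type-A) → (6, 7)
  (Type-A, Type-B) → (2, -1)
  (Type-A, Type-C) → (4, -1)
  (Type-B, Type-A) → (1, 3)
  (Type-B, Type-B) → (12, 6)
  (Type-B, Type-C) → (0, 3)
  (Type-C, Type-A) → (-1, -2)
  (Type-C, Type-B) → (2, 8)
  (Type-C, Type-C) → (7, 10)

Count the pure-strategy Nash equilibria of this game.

Both Type-A: Maker 1 gets 6 (best alternative 1); Maker 2 gets 7 (best alternative -1). Neither deviates — NE.
Both Type-B: Maker 1 gets 12 (best alternative 2); Maker 2 gets 6 (best alternative 3). Neither deviates — NE.
Both Type-C: Maker 1 gets 7 (best alternative 4); Maker 2 gets 10 (best alternative 8). Neither deviates — NE.
(Type-C, Type-B) is not a NE: Maker 1 would switch to Type-B (12 > 2).
No other cell survives both best-response checks, so there are 3 pure NE.

3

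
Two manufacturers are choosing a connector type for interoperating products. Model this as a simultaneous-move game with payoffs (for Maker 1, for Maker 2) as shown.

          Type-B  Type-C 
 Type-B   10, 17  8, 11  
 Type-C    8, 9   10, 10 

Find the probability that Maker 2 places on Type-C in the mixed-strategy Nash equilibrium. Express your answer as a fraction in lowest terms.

Maker 2's mix q on Type-B must make Maker 1 indifferent between Type-B and Type-C.
Maker 1's payoff from Type-B: 10q + 8(1−q). From Type-C: 8q + 10(1−q).
Set equal: 2q = 2(1−q) → q = 2/4 = 1/2.
Probability on Type-C is 1 − 1/2 = 1/2.

1/2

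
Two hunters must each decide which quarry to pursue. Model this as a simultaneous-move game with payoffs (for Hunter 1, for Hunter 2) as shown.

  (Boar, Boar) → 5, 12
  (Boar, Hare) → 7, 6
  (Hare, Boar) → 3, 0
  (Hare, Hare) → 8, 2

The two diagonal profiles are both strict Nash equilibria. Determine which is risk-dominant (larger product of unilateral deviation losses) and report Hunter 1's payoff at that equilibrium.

5

At both Boar: Hunter 1 loses 5 − 3 = 2 by deviating; Hunter 2 loses 12 − 6 = 6. Product = 2·6 = 12.
At both Hare: Hunter 1 loses 8 − 7 = 1 by deviating; Hunter 2 loses 2 − 0 = 2. Product = 1·2 = 2.
12 > 2, so both Boar is risk-dominant. Hunter 1's payoff there is 5.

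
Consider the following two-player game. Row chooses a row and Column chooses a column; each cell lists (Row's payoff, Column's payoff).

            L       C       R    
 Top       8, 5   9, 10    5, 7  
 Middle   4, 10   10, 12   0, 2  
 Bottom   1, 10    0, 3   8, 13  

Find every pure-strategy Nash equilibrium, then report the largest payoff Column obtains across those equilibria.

13

(Middle, C) is a pure NE (Row: 10 ≥ 9; Column: 12 ≥ 10). Column gets 12.
(Bottom, R) is a pure NE (Row: 8 ≥ 5; Column: 13 ≥ 10). Column gets 13.
Every other cell has a profitable deviation for at least one player. Highest of {12, 13} is 13.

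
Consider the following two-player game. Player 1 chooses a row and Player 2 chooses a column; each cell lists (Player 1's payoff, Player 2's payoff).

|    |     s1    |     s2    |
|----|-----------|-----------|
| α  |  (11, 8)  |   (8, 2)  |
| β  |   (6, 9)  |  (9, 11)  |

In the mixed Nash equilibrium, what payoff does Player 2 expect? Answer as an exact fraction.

35/4

Player 1 mixes with probability p on α, chosen so Player 2 is indifferent: 8p + 9(1−p) = 2p + 11(1−p) gives p = 1/4.
Player 2's expected payoff is 8·1/4 + 9·3/4 = 35/4.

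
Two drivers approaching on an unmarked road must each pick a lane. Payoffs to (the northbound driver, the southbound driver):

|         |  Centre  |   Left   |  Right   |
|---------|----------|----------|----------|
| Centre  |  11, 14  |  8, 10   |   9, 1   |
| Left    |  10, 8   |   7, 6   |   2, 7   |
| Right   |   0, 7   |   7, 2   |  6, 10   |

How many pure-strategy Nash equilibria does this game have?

Both Centre: the northbound driver gets 11 (best alternative 10); the southbound driver gets 14 (best alternative 10). Neither deviates — NE.
Both Left is not a NE: the northbound driver would switch to Centre (8 > 7).
No other cell survives both best-response checks, so there is 1 pure NE.

1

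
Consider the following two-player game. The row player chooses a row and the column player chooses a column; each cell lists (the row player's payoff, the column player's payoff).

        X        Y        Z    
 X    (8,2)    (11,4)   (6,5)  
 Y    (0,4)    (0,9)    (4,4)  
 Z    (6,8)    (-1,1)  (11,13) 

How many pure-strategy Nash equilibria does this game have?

1

Both Z: the row player gets 11 (best alternative 6); the column player gets 13 (best alternative 8). Neither deviates — NE.
Both Y is not a NE: the row player would switch to X (11 > 0).
No other cell survives both best-response checks, so there is 1 pure NE.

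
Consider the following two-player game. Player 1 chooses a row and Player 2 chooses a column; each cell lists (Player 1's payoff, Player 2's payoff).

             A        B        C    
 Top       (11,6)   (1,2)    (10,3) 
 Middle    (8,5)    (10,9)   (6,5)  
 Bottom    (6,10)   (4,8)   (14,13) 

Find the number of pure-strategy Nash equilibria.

3

(Top, A): Player 1 gets 11 (best alternative 8); Player 2 gets 6 (best alternative 3). Neither deviates — NE.
(Middle, B): Player 1 gets 10 (best alternative 4); Player 2 gets 9 (best alternative 5). Neither deviates — NE.
(Bottom, C): Player 1 gets 14 (best alternative 10); Player 2 gets 13 (best alternative 10). Neither deviates — NE.
(Bottom, B) is not a NE: Player 1 would switch to Middle (10 > 4).
No other cell survives both best-response checks, so there are 3 pure NE.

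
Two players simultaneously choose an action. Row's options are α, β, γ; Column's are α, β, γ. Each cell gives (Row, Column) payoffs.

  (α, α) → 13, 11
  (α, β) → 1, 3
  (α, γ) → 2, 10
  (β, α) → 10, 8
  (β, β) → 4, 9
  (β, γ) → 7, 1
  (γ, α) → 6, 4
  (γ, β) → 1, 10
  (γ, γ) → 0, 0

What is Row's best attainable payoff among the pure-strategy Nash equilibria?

Both α is a pure NE (Row: 13 ≥ 10; Column: 11 ≥ 10). Row gets 13.
Both β is a pure NE (Row: 4 ≥ 1; Column: 9 ≥ 8). Row gets 4.
Every other cell has a profitable deviation for at least one player. Highest of {13, 4} is 13.

13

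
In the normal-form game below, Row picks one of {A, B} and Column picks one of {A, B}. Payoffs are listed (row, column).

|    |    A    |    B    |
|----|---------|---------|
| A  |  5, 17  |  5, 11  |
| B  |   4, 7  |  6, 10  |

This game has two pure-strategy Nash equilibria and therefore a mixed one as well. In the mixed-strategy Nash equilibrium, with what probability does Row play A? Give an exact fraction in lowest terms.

1/3

Row's mix p on A must make Column indifferent between A and B.
Column's payoff from A: 17p + 7(1−p). From B: 11p + 10(1−p).
Set equal: 6p = 3(1−p) → p = 3/9 = 1/3.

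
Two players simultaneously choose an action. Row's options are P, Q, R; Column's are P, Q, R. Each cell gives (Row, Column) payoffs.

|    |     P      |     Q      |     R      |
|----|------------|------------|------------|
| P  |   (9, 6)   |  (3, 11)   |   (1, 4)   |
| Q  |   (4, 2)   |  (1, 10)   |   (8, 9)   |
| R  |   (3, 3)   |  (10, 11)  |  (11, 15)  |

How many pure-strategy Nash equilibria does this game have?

1

Both R: Row gets 11 (best alternative 8); Column gets 15 (best alternative 11). Neither deviates — NE.
Both Q is not a NE: Row would switch to R (10 > 1).
No other cell survives both best-response checks, so there is 1 pure NE.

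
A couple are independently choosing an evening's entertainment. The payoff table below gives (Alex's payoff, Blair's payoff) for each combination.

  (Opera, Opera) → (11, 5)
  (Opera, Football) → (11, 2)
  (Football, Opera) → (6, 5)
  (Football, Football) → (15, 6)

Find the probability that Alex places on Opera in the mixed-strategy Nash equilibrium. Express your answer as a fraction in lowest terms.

Alex's mix p on Opera must make Blair indifferent between Opera and Football.
Blair's payoff from Opera: 5p + 5(1−p). From Football: 2p + 6(1−p).
Set equal: 3p = 1(1−p) → p = 1/4.

1/4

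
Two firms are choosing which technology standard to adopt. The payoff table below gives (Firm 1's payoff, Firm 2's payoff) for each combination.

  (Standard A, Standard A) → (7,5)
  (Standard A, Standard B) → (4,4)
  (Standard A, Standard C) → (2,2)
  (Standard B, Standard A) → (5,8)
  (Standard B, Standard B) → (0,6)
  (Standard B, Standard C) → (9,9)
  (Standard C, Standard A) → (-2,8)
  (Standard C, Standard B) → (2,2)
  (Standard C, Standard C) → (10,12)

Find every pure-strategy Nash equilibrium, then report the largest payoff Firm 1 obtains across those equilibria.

Both Standard A is a pure NE (Firm 1: 7 ≥ 5; Firm 2: 5 ≥ 4). Firm 1 gets 7.
Both Standard C is a pure NE (Firm 1: 10 ≥ 9; Firm 2: 12 ≥ 8). Firm 1 gets 10.
Every other cell has a profitable deviation for at least one player. Highest of {7, 10} is 10.

10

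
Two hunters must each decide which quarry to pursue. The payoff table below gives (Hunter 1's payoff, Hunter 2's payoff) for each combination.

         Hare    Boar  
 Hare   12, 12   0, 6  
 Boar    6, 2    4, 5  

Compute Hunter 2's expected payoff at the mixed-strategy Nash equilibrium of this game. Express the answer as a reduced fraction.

16/3

Hunter 1 mixes with probability p on Hare, chosen so Hunter 2 is indifferent: 12p + 2(1−p) = 6p + 5(1−p) gives p = 1/3.
Hunter 2's expected payoff is 12·1/3 + 2·2/3 = 16/3.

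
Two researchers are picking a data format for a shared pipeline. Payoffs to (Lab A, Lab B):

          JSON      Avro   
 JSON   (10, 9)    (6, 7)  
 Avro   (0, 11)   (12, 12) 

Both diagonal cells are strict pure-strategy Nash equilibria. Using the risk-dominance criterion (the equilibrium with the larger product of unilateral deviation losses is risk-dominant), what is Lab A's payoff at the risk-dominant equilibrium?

At both JSON: Lab A loses 10 − 0 = 10 by deviating; Lab B loses 9 − 7 = 2. Product = 10·2 = 20.
At both Avro: Lab A loses 12 − 6 = 6 by deviating; Lab B loses 12 − 11 = 1. Product = 6·1 = 6.
20 > 6, so both JSON is risk-dominant. Lab A's payoff there is 10.

10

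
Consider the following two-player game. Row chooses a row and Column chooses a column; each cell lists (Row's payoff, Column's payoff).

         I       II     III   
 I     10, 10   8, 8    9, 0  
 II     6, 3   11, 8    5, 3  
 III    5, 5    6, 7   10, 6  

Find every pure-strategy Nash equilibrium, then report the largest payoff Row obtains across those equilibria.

11

Both I is a pure NE (Row: 10 ≥ 6; Column: 10 ≥ 8). Row gets 10.
Both II is a pure NE (Row: 11 ≥ 8; Column: 8 ≥ 3). Row gets 11.
Every other cell has a profitable deviation for at least one player. Highest of {10, 11} is 11.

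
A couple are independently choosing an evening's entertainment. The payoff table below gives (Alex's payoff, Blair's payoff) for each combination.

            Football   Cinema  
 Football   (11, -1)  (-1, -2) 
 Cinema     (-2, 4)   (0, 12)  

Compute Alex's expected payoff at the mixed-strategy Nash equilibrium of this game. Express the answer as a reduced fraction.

Blair mixes with probability q on Football, chosen so Alex is indifferent: 11q + (-1)(1−q) = (-2)q + 0(1−q) gives q = 1/14.
Alex's expected payoff (from either row, since indifferent) is 11·1/14 + (-1)·13/14 = -1/7.

-1/7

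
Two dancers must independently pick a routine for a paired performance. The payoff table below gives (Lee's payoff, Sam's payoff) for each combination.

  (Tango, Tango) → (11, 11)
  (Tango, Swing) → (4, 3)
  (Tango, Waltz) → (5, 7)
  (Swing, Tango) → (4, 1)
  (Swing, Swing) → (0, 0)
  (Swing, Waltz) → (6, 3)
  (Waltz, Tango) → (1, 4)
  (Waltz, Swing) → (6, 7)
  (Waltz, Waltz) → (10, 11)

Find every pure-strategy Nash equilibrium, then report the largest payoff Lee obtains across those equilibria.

Both Tango is a pure NE (Lee: 11 ≥ 4; Sam: 11 ≥ 7). Lee gets 11.
Both Waltz is a pure NE (Lee: 10 ≥ 6; Sam: 11 ≥ 7). Lee gets 10.
Every other cell has a profitable deviation for at least one player. Highest of {11, 10} is 11.

11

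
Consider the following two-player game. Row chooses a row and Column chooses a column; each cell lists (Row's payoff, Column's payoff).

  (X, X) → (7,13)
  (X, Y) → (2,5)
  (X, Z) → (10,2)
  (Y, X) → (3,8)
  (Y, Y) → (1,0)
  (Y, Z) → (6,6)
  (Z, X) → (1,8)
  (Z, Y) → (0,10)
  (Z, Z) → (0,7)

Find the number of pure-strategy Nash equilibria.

1

Both X: Row gets 7 (best alternative 3); Column gets 13 (best alternative 5). Neither deviates — NE.
Both Z is not a NE: Row would switch to X (10 > 0).
No other cell survives both best-response checks, so there is 1 pure NE.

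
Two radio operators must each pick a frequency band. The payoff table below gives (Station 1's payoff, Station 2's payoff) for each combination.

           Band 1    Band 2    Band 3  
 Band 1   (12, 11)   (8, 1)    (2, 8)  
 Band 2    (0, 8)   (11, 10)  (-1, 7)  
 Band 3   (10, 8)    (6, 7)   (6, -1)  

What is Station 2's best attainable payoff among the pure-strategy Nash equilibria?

11

Both Band 1 is a pure NE (Station 1: 12 ≥ 10; Station 2: 11 ≥ 8). Station 2 gets 11.
Both Band 2 is a pure NE (Station 1: 11 ≥ 8; Station 2: 10 ≥ 8). Station 2 gets 10.
Every other cell has a profitable deviation for at least one player. Highest of {11, 10} is 11.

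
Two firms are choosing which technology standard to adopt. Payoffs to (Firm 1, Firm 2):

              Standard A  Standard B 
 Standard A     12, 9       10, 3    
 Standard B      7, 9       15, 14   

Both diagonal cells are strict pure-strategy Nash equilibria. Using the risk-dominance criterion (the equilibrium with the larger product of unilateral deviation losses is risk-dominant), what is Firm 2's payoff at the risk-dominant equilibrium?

9

At both Standard A: Firm 1 loses 12 − 7 = 5 by deviating; Firm 2 loses 9 − 3 = 6. Product = 5·6 = 30.
At both Standard B: Firm 1 loses 15 − 10 = 5 by deviating; Firm 2 loses 14 − 9 = 5. Product = 5·5 = 25.
30 > 25, so both Standard A is risk-dominant. Firm 2's payoff there is 9.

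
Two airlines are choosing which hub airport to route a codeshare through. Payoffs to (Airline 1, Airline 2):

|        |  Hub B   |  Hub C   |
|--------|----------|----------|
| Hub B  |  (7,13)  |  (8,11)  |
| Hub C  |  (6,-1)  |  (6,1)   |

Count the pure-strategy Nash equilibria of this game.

Both Hub B: Airline 1 gets 7 (best alternative 6); Airline 2 gets 13 (best alternative 11). Neither deviates — NE.
Both Hub C is not a NE: Airline 1 would switch to Hub B (8 > 6).
No other cell survives both best-response checks, so there is 1 pure NE.

1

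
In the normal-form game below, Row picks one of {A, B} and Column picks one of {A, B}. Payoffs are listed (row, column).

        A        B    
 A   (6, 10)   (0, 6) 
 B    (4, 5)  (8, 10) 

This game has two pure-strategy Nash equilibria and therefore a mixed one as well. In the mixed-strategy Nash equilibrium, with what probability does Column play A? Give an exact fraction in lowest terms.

Column's mix q on A must make Row indifferent between A and B.
Row's payoff from A: 6q + 0(1−q). From B: 4q + 8(1−q).
Set equal: 2q = 8(1−q) → q = 8/10 = 4/5.

4/5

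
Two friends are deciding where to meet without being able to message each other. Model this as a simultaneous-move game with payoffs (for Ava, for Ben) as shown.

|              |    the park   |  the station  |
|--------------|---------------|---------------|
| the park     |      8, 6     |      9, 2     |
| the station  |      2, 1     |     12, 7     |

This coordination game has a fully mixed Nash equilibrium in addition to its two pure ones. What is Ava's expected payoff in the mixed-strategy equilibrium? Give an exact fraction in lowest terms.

Ben mixes with probability q on the park, chosen so Ava is indifferent: 8q + 9(1−q) = 2q + 12(1−q) gives q = 1/3.
Ava's expected payoff (from either row, since indifferent) is 8·1/3 + 9·2/3 = 26/3.

26/3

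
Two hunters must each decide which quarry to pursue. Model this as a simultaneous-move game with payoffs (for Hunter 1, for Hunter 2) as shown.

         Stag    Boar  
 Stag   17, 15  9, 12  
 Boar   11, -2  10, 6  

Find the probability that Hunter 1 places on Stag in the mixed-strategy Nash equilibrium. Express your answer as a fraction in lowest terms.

8/11

Hunter 1's mix p on Stag must make Hunter 2 indifferent between Stag and Boar.
Hunter 2's payoff from Stag: 15p + (-2)(1−p). From Boar: 12p + 6(1−p).
Set equal: 3p = 8(1−p) → p = 8/11.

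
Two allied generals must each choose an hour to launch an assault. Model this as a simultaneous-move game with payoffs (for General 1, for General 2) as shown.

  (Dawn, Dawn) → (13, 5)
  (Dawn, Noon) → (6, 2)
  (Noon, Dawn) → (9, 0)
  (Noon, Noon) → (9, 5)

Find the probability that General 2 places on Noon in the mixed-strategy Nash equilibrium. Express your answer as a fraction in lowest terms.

4/7

General 2's mix q on Dawn must make General 1 indifferent between Dawn and Noon.
General 1's payoff from Dawn: 13q + 6(1−q). From Noon: 9q + 9(1−q).
Set equal: 4q = 3(1−q) → q = 3/7.
Probability on Noon is 1 − 3/7 = 4/7.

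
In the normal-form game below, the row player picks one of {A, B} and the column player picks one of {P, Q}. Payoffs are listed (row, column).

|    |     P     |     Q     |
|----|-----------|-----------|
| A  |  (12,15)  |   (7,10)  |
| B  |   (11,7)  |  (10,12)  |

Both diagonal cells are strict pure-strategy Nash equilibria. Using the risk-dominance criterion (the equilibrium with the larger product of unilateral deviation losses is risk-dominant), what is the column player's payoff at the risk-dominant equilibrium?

12

At (A, P): the row player loses 12 − 11 = 1 by deviating; the column player loses 15 − 10 = 5. Product = 1·5 = 5.
At (B, Q): the row player loses 10 − 7 = 3 by deviating; the column player loses 12 − 7 = 5. Product = 3·5 = 15.
15 > 5, so (B, Q) is risk-dominant. The column player's payoff there is 12.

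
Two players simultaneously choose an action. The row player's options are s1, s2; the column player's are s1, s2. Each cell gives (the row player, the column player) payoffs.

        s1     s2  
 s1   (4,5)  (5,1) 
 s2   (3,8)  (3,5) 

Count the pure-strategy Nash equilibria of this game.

Both s1: the row player gets 4 (best alternative 3); the column player gets 5 (best alternative 1). Neither deviates — NE.
Both s2 is not a NE: the row player would switch to s1 (5 > 3).
No other cell survives both best-response checks, so there is 1 pure NE.

1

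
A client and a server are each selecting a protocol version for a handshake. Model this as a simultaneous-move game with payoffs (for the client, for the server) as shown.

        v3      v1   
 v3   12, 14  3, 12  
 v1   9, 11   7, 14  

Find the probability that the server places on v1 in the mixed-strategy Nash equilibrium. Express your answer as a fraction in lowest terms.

3/7

The server's mix q on v3 must make the client indifferent between v3 and v1.
The client's payoff from v3: 12q + 3(1−q). From v1: 9q + 7(1−q).
Set equal: 3q = 4(1−q) → q = 4/7.
Probability on v1 is 1 − 4/7 = 3/7.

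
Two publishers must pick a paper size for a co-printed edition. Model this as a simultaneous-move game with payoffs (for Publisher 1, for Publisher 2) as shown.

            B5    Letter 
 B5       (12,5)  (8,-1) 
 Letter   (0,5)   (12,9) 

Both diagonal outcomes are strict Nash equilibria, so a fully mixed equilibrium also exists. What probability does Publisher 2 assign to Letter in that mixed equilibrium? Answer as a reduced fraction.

Publisher 2's mix q on B5 must make Publisher 1 indifferent between B5 and Letter.
Publisher 1's payoff from B5: 12q + 8(1−q). From Letter: 0q + 12(1−q).
Set equal: 12q = 4(1−q) → q = 4/16 = 1/4.
Probability on Letter is 1 − 1/4 = 3/4.

3/4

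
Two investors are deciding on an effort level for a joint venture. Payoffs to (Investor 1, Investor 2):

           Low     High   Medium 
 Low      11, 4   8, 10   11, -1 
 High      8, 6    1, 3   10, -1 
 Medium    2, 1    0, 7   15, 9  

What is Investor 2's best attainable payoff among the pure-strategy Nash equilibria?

10

(Low, High) is a pure NE (Investor 1: 8 ≥ 1; Investor 2: 10 ≥ 4). Investor 2 gets 10.
Both Medium is a pure NE (Investor 1: 15 ≥ 11; Investor 2: 9 ≥ 7). Investor 2 gets 9.
Every other cell has a profitable deviation for at least one player. Highest of {10, 9} is 10.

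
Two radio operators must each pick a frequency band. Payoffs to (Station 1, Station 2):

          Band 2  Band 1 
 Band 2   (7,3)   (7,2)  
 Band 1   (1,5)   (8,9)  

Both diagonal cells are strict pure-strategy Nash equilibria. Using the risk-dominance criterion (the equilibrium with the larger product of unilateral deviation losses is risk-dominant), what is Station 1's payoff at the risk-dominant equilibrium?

At both Band 2: Station 1 loses 7 − 1 = 6 by deviating; Station 2 loses 3 − 2 = 1. Product = 6·1 = 6.
At both Band 1: Station 1 loses 8 − 7 = 1 by deviating; Station 2 loses 9 − 5 = 4. Product = 1·4 = 4.
6 > 4, so both Band 2 is risk-dominant. Station 1's payoff there is 7.

7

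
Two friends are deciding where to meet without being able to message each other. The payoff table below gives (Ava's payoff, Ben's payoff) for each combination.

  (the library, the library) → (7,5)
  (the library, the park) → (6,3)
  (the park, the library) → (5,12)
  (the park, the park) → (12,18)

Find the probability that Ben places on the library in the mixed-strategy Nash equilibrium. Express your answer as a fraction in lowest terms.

3/4

Ben's mix q on the library must make Ava indifferent between the library and the park.
Ava's payoff from the library: 7q + 6(1−q). From the park: 5q + 12(1−q).
Set equal: 2q = 6(1−q) → q = 6/8 = 3/4.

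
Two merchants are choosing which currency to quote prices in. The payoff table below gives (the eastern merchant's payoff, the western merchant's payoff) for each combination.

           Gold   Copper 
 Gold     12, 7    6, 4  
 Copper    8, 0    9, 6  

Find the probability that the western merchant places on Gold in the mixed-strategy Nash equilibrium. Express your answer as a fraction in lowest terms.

The western merchant's mix q on Gold must make the eastern merchant indifferent between Gold and Copper.
The eastern merchant's payoff from Gold: 12q + 6(1−q). From Copper: 8q + 9(1−q).
Set equal: 4q = 3(1−q) → q = 3/7.

3/7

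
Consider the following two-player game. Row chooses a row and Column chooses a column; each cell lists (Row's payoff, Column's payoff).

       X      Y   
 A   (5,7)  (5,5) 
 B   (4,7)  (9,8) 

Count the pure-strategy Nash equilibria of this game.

2

(A, X): Row gets 5 (best alternative 4); Column gets 7 (best alternative 5). Neither deviates — NE.
(B, Y): Row gets 9 (best alternative 5); Column gets 8 (best alternative 7). Neither deviates — NE.
(A, Y) is not a NE: Row would switch to B (9 > 5).
No other cell survives both best-response checks, so there are 2 pure NE.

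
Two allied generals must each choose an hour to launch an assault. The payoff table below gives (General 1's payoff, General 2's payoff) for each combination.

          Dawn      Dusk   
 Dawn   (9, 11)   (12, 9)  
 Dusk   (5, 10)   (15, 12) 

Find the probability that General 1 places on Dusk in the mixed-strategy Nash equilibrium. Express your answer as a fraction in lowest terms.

1/2

General 1's mix p on Dawn must make General 2 indifferent between Dawn and Dusk.
General 2's payoff from Dawn: 11p + 10(1−p). From Dusk: 9p + 12(1−p).
Set equal: 2p = 2(1−p) → p = 2/4 = 1/2.
Probability on Dusk is 1 − 1/2 = 1/2.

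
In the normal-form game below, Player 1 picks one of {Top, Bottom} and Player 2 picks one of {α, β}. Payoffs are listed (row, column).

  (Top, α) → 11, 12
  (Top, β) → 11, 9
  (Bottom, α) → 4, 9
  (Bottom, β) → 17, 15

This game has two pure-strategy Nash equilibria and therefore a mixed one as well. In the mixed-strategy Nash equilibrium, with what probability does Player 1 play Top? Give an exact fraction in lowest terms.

2/3

Player 1's mix p on Top must make Player 2 indifferent between α and β.
Player 2's payoff from α: 12p + 9(1−p). From β: 9p + 15(1−p).
Set equal: 3p = 6(1−p) → p = 6/9 = 2/3.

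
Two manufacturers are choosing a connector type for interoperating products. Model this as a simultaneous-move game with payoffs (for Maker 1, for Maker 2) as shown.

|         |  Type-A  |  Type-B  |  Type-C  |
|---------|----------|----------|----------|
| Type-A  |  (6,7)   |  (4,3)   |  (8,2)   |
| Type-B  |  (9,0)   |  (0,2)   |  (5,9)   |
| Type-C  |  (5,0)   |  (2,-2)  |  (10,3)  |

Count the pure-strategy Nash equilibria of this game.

Both Type-C: Maker 1 gets 10 (best alternative 8); Maker 2 gets 3 (best alternative 0). Neither deviates — NE.
Both Type-A is not a NE: Maker 1 would switch to Type-B (9 > 6).
No other cell survives both best-response checks, so there is 1 pure NE.

1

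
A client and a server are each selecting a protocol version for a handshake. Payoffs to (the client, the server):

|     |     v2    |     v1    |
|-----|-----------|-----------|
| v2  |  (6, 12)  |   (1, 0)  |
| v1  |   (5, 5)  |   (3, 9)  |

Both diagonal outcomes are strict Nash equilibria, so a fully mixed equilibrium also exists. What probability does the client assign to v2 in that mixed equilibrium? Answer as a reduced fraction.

The client's mix p on v2 must make the server indifferent between v2 and v1.
The server's payoff from v2: 12p + 5(1−p). From v1: 0p + 9(1−p).
Set equal: 12p = 4(1−p) → p = 4/16 = 1/4.

1/4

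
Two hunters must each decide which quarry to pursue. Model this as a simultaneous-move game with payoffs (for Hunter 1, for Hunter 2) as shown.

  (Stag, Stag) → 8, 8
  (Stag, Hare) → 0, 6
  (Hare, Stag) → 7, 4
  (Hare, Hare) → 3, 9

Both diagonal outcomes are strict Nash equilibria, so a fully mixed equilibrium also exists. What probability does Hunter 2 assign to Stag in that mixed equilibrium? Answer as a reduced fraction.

3/4

Hunter 2's mix q on Stag must make Hunter 1 indifferent between Stag and Hare.
Hunter 1's payoff from Stag: 8q + 0(1−q). From Hare: 7q + 3(1−q).
Set equal: 1q = 3(1−q) → q = 3/4.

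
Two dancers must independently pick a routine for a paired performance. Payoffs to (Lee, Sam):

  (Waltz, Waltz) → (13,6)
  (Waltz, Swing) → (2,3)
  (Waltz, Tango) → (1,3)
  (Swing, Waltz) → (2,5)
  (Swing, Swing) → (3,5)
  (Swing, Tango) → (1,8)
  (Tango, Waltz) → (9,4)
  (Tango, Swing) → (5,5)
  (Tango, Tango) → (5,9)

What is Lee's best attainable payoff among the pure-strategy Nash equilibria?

Both Waltz is a pure NE (Lee: 13 ≥ 9; Sam: 6 ≥ 3). Lee gets 13.
Both Tango is a pure NE (Lee: 5 ≥ 1; Sam: 9 ≥ 5). Lee gets 5.
Every other cell has a profitable deviation for at least one player. Highest of {13, 5} is 13.

13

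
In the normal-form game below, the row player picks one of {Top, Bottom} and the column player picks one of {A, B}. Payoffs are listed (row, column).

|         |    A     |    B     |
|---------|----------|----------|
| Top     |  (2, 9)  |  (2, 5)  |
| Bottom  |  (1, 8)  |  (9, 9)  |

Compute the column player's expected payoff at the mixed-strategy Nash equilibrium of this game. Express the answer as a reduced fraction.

41/5

The row player mixes with probability p on Top, chosen so the column player is indifferent: 9p + 8(1−p) = 5p + 9(1−p) gives p = 1/5.
The column player's expected payoff is 9·1/5 + 8·4/5 = 41/5.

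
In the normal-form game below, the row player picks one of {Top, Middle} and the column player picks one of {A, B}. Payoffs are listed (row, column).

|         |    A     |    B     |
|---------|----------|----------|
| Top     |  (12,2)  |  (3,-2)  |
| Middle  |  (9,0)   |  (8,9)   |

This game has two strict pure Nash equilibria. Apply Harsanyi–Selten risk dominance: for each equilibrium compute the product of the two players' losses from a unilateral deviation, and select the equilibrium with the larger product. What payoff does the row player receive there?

8

At (Top, A): the row player loses 12 − 9 = 3 by deviating; the column player loses 2 − (-2) = 4. Product = 3·4 = 12.
At (Middle, B): the row player loses 8 − 3 = 5 by deviating; the column player loses 9 − 0 = 9. Product = 5·9 = 45.
45 > 12, so (Middle, B) is risk-dominant. The row player's payoff there is 8.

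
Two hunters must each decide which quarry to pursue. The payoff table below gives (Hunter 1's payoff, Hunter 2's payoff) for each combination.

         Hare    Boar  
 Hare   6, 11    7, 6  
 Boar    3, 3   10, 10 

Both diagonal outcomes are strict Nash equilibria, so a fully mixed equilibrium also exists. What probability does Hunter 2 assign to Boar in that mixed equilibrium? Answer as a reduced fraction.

Hunter 2's mix q on Hare must make Hunter 1 indifferent between Hare and Boar.
Hunter 1's payoff from Hare: 6q + 7(1−q). From Boar: 3q + 10(1−q).
Set equal: 3q = 3(1−q) → q = 3/6 = 1/2.
Probability on Boar is 1 − 1/2 = 1/2.

1/2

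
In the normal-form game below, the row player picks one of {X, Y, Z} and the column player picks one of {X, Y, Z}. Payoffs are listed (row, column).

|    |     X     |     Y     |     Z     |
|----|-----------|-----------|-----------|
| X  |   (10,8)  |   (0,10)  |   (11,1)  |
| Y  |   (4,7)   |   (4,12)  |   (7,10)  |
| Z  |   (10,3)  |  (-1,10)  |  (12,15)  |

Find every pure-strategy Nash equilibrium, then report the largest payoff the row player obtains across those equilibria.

Both Y is a pure NE (the row player: 4 ≥ 0; the column player: 12 ≥ 10). The row player gets 4.
Both Z is a pure NE (the row player: 12 ≥ 11; the column player: 15 ≥ 10). The row player gets 12.
Every other cell has a profitable deviation for at least one player. Highest of {4, 12} is 12.

12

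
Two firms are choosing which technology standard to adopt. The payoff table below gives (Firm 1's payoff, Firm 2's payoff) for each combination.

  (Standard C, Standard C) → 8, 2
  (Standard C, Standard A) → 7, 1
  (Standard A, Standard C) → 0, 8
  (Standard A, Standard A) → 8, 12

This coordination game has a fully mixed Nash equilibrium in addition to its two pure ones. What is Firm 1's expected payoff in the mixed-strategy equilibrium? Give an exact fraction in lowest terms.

64/9

Firm 2 mixes with probability q on Standard C, chosen so Firm 1 is indifferent: 8q + 7(1−q) = 0q + 8(1−q) gives q = 1/9.
Firm 1's expected payoff (from either row, since indifferent) is 8·1/9 + 7·8/9 = 64/9.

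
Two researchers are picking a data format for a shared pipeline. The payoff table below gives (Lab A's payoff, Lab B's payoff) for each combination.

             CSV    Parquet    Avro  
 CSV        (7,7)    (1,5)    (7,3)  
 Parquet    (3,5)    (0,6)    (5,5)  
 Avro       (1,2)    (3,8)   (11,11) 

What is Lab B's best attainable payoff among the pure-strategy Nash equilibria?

11

Both CSV is a pure NE (Lab A: 7 ≥ 3; Lab B: 7 ≥ 5). Lab B gets 7.
Both Avro is a pure NE (Lab A: 11 ≥ 7; Lab B: 11 ≥ 8). Lab B gets 11.
Every other cell has a profitable deviation for at least one player. Highest of {7, 11} is 11.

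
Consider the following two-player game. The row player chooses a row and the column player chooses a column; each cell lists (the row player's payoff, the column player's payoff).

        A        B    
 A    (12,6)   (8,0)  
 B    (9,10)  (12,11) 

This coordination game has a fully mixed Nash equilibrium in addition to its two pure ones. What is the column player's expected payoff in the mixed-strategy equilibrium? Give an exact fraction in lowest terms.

66/7

The row player mixes with probability p on A, chosen so the column player is indifferent: 6p + 10(1−p) = 0p + 11(1−p) gives p = 1/7.
The column player's expected payoff is 6·1/7 + 10·6/7 = 66/7.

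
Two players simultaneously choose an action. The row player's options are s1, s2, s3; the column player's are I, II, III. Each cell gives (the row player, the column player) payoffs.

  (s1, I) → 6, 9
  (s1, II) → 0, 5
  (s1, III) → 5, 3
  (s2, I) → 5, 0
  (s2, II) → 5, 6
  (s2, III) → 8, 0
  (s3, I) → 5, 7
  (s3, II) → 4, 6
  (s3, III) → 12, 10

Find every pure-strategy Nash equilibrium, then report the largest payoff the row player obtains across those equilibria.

(s1, I) is a pure NE (the row player: 6 ≥ 5; the column player: 9 ≥ 5). The row player gets 6.
(s2, II) is a pure NE (the row player: 5 ≥ 4; the column player: 6 ≥ 0). The row player gets 5.
(s3, III) is a pure NE (the row player: 12 ≥ 8; the column player: 10 ≥ 7). The row player gets 12.
Every other cell has a profitable deviation for at least one player. Highest of {6, 5, 12} is 12.

12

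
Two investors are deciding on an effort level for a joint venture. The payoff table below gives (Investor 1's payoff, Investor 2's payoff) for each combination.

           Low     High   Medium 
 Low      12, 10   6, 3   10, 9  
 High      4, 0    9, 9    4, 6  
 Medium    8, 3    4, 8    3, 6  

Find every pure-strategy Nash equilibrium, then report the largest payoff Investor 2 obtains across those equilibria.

10

Both Low is a pure NE (Investor 1: 12 ≥ 8; Investor 2: 10 ≥ 9). Investor 2 gets 10.
Both High is a pure NE (Investor 1: 9 ≥ 6; Investor 2: 9 ≥ 6). Investor 2 gets 9.
Every other cell has a profitable deviation for at least one player. Highest of {10, 9} is 10.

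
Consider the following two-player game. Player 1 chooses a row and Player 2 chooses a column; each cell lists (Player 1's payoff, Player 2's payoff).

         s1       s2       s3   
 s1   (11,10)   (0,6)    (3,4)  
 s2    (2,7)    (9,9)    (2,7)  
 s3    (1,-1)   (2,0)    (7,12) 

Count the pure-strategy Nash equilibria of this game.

Both s1: Player 1 gets 11 (best alternative 2); Player 2 gets 10 (best alternative 6). Neither deviates — NE.
Both s2: Player 1 gets 9 (best alternative 2); Player 2 gets 9 (best alternative 7). Neither deviates — NE.
Both s3: Player 1 gets 7 (best alternative 3); Player 2 gets 12 (best alternative 0). Neither deviates — NE.
(s3, s2) is not a NE: Player 1 would switch to s2 (9 > 2).
No other cell survives both best-response checks, so there are 3 pure NE.

3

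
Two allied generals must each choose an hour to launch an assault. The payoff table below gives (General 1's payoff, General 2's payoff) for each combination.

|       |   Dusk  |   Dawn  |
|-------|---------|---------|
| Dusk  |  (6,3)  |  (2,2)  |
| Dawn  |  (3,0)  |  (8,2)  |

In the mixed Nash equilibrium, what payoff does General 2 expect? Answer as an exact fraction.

2

General 1 mixes with probability p on Dusk, chosen so General 2 is indifferent: 3p + 0(1−p) = 2p + 2(1−p) gives p = 2/3.
General 2's expected payoff is 3·2/3 + 0·1/3 = 2.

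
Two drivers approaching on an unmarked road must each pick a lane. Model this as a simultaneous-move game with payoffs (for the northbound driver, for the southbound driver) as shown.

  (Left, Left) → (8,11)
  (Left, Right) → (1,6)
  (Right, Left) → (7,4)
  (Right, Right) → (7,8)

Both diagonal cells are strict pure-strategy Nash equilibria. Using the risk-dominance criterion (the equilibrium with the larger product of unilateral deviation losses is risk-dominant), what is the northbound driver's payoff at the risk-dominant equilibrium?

At both Left: the northbound driver loses 8 − 7 = 1 by deviating; the southbound driver loses 11 − 6 = 5. Product = 1·5 = 5.
At both Right: the northbound driver loses 7 − 1 = 6 by deviating; the southbound driver loses 8 − 4 = 4. Product = 6·4 = 24.
24 > 5, so both Right is risk-dominant. The northbound driver's payoff there is 7.

7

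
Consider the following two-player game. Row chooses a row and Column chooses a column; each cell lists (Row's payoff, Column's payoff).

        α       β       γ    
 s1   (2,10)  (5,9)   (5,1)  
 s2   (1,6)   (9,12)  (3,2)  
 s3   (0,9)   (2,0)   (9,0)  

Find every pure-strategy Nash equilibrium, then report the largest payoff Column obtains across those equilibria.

(s1, α) is a pure NE (Row: 2 ≥ 1; Column: 10 ≥ 9). Column gets 10.
(s2, β) is a pure NE (Row: 9 ≥ 5; Column: 12 ≥ 6). Column gets 12.
Every other cell has a profitable deviation for at least one player. Highest of {10, 12} is 12.

12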